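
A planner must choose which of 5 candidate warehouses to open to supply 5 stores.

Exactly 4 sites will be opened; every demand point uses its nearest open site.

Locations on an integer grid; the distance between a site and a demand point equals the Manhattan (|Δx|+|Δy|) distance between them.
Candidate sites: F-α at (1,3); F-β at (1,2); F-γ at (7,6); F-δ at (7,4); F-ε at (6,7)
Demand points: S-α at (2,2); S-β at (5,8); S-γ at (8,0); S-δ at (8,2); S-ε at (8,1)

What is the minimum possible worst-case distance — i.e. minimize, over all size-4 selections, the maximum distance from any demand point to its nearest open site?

Open {F-α, F-β, F-γ, F-δ}.
  Farthest demand point is S-γ at distance 5 (to F-δ); all others are ≤ 5.
With {F-α, F-β, F-δ, F-ε} the worst case is 5.
With {F-α, F-γ, F-δ, F-ε} the worst case is 5.
No size-4 selection achieves below 5.

5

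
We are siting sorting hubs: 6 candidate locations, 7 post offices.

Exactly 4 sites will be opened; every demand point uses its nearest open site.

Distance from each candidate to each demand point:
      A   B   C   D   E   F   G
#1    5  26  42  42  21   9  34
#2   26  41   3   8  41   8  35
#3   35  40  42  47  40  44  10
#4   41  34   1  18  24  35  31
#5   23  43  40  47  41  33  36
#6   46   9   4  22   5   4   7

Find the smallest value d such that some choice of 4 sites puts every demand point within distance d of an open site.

9

Open {#1, #2, #3, #6}.
  Farthest demand point is B at distance 9 (to #6); all others are ≤ 9.
With {#1, #2, #4, #6} the worst case is 9.
With {#1, #2, #5, #6} the worst case is 9.
No size-4 selection achieves below 9.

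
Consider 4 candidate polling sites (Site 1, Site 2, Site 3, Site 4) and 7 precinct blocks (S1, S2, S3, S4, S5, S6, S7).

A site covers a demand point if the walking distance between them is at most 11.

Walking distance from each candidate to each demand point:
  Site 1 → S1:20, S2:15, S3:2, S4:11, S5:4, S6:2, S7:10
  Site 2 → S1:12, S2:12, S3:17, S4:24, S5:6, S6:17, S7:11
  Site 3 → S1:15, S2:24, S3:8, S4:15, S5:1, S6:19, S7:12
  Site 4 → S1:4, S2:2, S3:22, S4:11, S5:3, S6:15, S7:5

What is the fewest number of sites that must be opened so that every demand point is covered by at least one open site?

2

Coverage sets (demand points within 11 of each site):
  Site 1: {S3, S4, S5, S6, S7}
  Site 2: {S5, S7}
  Site 3: {S3, S5}
  Site 4: {S1, S2, S4, S5, S7}
No single site covers all 7 demand points.
But {Site 1, Site 4} covers everything, so the minimum is 2.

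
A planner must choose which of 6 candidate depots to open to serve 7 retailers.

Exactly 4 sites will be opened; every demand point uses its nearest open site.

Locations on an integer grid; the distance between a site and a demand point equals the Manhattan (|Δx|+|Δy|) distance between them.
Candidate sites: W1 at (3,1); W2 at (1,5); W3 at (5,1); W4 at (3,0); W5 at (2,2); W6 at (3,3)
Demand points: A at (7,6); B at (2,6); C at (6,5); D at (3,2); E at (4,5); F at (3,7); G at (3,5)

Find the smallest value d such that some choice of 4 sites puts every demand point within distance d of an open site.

7

Open {W1, W2, W3, W4}.
  Farthest demand point is A at distance 7 (to W2); all others are ≤ 7.
With {W1, W2, W3, W5} the worst case is 7.
With {W1, W2, W3, W6} the worst case is 7.
No size-4 selection achieves below 7.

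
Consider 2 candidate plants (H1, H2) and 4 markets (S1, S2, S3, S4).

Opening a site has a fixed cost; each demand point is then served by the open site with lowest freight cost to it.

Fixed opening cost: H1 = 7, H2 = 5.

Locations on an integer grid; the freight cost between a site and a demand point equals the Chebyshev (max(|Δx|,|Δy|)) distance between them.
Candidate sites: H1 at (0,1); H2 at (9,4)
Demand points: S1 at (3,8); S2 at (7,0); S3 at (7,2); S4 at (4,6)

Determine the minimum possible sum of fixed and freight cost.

22

Open {H2}: assign each demand point to its cheapest open site.
  S1→H2 6, S2→H2 4, S3→H2 2, S4→H2 5
  freight cost 17, fixed 5 → total 22.
Compare {H1, H2}: freight cost 17 + fixed 12 = 29.
Compare {H1}: freight cost 26 + fixed 7 = 33.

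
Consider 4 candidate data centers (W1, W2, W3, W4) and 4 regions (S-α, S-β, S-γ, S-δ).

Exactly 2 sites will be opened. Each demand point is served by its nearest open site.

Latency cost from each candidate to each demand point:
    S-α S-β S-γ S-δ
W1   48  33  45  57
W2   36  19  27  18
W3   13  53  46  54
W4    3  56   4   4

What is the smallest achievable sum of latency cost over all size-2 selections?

30

Open {W2, W4}.
  S-α→W4 3, S-β→W2 19, S-γ→W4 4, S-δ→W4 4  ⇒ total 30.
Compare {W1, W4}: total 44.
Compare {W3, W4}: total 64.
No size-2 selection does better; minimum is 30.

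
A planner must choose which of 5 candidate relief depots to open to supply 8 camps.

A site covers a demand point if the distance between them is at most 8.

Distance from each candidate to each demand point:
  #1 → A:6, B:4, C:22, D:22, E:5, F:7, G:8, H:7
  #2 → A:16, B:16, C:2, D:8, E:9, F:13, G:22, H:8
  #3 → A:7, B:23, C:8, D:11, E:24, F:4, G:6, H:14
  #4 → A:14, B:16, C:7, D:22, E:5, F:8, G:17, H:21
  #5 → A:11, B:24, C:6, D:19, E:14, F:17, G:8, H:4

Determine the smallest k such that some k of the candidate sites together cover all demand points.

2

Coverage sets (demand points within 8 of each site):
  #1: {A, B, E, F, G, H}
  #2: {C, D, H}
  #3: {A, C, F, G}
  #4: {C, E, F}
  #5: {C, G, H}
No single site covers all 8 demand points.
But {#1, #2} covers everything, so the minimum is 2.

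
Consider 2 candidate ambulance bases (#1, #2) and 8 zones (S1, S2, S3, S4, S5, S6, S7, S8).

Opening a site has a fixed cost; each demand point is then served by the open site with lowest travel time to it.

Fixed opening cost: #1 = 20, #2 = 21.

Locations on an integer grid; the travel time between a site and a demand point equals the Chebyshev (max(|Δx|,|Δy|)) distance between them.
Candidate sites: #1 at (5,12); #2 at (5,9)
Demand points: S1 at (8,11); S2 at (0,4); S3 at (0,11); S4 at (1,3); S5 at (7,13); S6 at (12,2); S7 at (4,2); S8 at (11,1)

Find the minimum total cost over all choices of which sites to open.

66

Open {#2}: assign each demand point to its cheapest open site.
  S1→#2 3, S2→#2 5, S3→#2 5, S4→#2 6, S5→#2 4, S6→#2 7, S7→#2 7, S8→#2 8
  travel time 45, fixed 21 → total 66.
Compare {#1}: travel time 58 + fixed 20 = 78.
Compare {#1, #2}: travel time 43 + fixed 41 = 84.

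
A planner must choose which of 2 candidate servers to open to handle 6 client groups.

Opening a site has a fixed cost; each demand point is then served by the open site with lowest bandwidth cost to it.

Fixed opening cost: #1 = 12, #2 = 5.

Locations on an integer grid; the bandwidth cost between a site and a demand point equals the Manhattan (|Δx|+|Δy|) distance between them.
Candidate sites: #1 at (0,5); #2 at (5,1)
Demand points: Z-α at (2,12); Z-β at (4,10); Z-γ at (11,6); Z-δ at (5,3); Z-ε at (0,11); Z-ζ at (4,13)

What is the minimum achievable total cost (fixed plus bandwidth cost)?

66

Open {#1, #2}: assign each demand point to its cheapest open site.
  Z-α→#1 9, Z-β→#1 9, Z-γ→#2 11, Z-δ→#2 2, Z-ε→#1 6, Z-ζ→#1 12
  bandwidth cost 49, fixed 17 → total 66.
Compare {#1}: bandwidth cost 55 + fixed 12 = 67.
Compare {#2}: bandwidth cost 65 + fixed 5 = 70.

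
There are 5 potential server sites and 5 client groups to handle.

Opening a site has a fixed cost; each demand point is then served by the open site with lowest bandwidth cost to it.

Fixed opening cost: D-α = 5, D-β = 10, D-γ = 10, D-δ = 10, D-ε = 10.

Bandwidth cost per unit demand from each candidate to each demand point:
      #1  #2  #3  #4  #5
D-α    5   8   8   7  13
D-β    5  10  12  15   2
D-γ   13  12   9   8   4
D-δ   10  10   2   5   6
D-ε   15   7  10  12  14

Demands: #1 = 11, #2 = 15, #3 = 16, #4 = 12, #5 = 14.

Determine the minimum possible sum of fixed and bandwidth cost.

310

Open {D-β, D-δ, D-ε}: assign each demand point to its cheapest open site.
  #1→D-β 11×5=55, #2→D-ε 15×7=105, #3→D-δ 16×2=32, #4→D-δ 12×5=60, #5→D-β 14×2=28
  bandwidth cost 280, fixed 30 → total 310.
Compare {D-α, D-β, D-δ, D-ε}: bandwidth cost 280 + fixed 35 = 315.
Compare {D-α, D-β, D-δ}: bandwidth cost 295 + fixed 25 = 320.
Compare {D-β, D-γ, D-δ, D-ε}: bandwidth cost 280 + fixed 40 = 320.
All other subsets cost ≥ 315. Minimum total cost: 310.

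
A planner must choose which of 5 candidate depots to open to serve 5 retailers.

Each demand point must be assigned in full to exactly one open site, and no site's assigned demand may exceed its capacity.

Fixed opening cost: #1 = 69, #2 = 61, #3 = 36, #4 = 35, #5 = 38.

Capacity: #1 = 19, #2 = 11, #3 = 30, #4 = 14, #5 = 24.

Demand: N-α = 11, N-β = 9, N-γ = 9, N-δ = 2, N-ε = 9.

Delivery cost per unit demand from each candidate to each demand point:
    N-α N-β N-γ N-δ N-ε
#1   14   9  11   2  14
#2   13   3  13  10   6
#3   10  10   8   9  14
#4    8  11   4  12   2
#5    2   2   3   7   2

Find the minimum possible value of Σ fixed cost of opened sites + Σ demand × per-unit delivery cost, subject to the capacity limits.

Open {#2, #4, #5}; cheapest assignment that respects the capacities:
  #2 (cap 11, load 9): N-β — cost 9×3 = 27
  #4 (cap 14, load 9): N-ε — cost 9×2 = 18
  #5 (cap 24, load 22): N-α, N-γ, N-δ — cost 11×2 + 9×3 + 2×7 = 63
  Shipping 108, fixed 134 → total 242.
  Any other capacity-feasible assignment to {#2, #4, #5} ships for at least 108.
Compare {#3, #4, #5}: its best feasible assignment gives total 253.
Compare {#2, #3, #4, #5}: its best feasible assignment gives total 278.
Every other set of open sites that can feasibly serve all demand totals ≥ 253 even under its best assignment. Minimum: 242.

242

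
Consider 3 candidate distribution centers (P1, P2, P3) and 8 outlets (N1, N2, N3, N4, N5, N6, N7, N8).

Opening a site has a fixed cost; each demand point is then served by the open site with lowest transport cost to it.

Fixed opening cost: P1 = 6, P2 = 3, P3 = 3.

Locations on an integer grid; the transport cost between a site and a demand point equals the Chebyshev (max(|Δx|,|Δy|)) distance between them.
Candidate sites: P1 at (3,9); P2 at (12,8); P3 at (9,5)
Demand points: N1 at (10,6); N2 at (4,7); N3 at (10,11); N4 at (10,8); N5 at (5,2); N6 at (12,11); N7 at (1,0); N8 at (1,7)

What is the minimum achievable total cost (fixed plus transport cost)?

Open {P1, P2, P3}: assign each demand point to its cheapest open site.
  N1→P3 1, N2→P1 2, N3→P2 3, N4→P2 2, N5→P3 4, N6→P2 3, N7→P3 8, N8→P1 2
  transport cost 25, fixed 12 → total 37.
Compare {P1, P2}: transport cost 30 + fixed 9 = 39.
Compare {P2, P3}: transport cost 34 + fixed 6 = 40.
Compare {P1, P3}: transport cost 32 + fixed 9 = 41.
All other subsets cost ≥ 39. Minimum total cost: 37.

37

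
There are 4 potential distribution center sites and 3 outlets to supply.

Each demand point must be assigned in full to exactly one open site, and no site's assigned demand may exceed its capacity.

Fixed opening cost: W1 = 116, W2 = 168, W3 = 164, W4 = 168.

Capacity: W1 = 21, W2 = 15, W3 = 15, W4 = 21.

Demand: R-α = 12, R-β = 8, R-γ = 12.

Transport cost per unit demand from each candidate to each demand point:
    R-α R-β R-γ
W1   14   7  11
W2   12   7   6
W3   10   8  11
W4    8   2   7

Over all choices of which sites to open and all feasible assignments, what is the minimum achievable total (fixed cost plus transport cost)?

Open {W2, W4}; cheapest assignment that respects the capacities:
  W2 (cap 15, load 12): R-γ — cost 12×6 = 72
  W4 (cap 21, load 20): R-α, R-β — cost 12×8 + 8×2 = 112
  Shipping 184, fixed 336 → total 520.
  Any other capacity-feasible assignment to {W2, W4} ships for at least 184.
Compare {W1, W4}: its best feasible assignment gives total 528.
Compare {W3, W4}: its best feasible assignment gives total 552.
Every other set of open sites that can feasibly serve all demand totals ≥ 528 even under its best assignment. Minimum: 520.

520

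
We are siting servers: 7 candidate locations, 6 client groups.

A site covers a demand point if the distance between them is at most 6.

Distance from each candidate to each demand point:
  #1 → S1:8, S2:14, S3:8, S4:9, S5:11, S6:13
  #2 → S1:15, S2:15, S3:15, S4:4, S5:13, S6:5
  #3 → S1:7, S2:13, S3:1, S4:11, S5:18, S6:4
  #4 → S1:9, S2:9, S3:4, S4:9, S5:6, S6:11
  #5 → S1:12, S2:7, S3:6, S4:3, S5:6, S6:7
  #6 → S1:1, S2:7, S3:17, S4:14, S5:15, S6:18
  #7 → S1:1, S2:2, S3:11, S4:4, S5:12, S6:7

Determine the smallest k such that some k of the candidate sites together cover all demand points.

3

Coverage sets (demand points within 6 of each site):
  #1: {}
  #2: {S4, S6}
  #3: {S3, S6}
  #4: {S3, S5}
  #5: {S3, S4, S5}
  #6: {S1}
  #7: {S1, S2, S4}
No 2 sites suffice: every size-2 union leaves at least one demand point uncovered.
But {#2, #4, #7} covers everything, so the minimum is 3.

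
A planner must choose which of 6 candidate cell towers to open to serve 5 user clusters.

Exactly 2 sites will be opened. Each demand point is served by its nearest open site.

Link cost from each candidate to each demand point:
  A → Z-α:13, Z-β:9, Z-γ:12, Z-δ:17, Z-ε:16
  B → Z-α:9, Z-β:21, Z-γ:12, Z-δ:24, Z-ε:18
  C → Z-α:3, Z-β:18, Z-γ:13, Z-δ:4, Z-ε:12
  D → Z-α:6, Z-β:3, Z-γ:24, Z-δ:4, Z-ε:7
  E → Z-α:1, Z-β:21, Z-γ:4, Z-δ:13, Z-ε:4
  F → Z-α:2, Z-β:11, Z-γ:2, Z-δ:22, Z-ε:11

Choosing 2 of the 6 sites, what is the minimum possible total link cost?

Open {D, E}.
  Z-α→E 1, Z-β→D 3, Z-γ→E 4, Z-δ→D 4, Z-ε→E 4  ⇒ total 16.
Compare {D, F}: total 18.
Compare {C, D}: total 30.
No size-2 selection does better; minimum is 16.

16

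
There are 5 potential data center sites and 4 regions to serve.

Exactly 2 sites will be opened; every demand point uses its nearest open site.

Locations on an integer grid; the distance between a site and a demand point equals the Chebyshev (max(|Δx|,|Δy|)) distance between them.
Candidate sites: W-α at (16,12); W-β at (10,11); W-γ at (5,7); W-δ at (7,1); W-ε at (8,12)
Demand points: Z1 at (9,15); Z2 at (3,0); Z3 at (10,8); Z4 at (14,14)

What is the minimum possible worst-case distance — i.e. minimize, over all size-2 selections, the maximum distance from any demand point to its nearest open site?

Open {W-β, W-δ}.
  Farthest demand point is Z1 at distance 4 (to W-β); all others are ≤ 4.
With {W-δ, W-ε} the worst case is 6.
With {W-α, W-γ} the worst case is 7.
No size-2 selection achieves below 4.

4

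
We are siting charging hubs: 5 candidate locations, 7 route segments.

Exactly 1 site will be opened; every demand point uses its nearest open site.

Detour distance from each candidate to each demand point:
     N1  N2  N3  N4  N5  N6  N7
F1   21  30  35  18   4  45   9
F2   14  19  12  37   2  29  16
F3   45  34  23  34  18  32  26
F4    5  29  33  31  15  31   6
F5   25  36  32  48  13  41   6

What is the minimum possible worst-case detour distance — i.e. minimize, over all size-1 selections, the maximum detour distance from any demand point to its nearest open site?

33

Open {F4}.
  Farthest demand point is N3 at detour distance 33 (to F4); all others are ≤ 33.
With {F2} the worst case is 37.
With {F1} the worst case is 45.
No size-1 selection achieves below 33.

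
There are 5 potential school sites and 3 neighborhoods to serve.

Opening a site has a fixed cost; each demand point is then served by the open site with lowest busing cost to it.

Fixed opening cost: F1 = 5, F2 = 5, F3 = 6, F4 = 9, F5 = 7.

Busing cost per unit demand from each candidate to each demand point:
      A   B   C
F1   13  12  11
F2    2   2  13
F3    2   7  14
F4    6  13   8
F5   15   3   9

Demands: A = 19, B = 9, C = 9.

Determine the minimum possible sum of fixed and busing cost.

Open {F2, F4}: assign each demand point to its cheapest open site.
  A→F2 19×2=38, B→F2 9×2=18, C→F4 9×8=72
  busing cost 128, fixed 14 → total 142.
Compare {F1, F2, F4}: busing cost 128 + fixed 19 = 147.
Compare {F2, F3, F4}: busing cost 128 + fixed 20 = 148.
Compare {F2, F5}: busing cost 137 + fixed 12 = 149.
All other subsets cost ≥ 147. Minimum total cost: 142.

142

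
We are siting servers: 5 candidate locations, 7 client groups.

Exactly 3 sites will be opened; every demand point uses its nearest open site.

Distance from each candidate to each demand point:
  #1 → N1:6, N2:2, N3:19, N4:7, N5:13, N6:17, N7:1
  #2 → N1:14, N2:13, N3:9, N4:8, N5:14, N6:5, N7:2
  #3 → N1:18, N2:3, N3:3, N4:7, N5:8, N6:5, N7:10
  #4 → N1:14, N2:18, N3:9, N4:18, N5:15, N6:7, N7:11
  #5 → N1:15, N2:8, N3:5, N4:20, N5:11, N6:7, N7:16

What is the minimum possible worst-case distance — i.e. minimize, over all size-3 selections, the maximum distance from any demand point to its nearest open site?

Open {#1, #2, #3}.
  Farthest demand point is N5 at distance 8 (to #3); all others are ≤ 8.
With {#1, #3, #4} the worst case is 8.
With {#1, #3, #5} the worst case is 8.
No size-3 selection achieves below 8.

8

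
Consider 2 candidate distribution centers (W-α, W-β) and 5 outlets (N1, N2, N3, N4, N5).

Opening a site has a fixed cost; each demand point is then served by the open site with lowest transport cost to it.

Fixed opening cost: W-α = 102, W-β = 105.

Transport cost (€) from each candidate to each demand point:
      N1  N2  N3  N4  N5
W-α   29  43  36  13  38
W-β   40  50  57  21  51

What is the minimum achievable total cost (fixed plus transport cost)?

Open {W-α}: assign each demand point to its cheapest open site.
  N1→W-α 29, N2→W-α 43, N3→W-α 36, N4→W-α 13, N5→W-α 38
  transport cost 159, fixed 102 → total 261.
Compare {W-β}: transport cost 219 + fixed 105 = 324.
Compare {W-α, W-β}: transport cost 159 + fixed 207 = 366.

261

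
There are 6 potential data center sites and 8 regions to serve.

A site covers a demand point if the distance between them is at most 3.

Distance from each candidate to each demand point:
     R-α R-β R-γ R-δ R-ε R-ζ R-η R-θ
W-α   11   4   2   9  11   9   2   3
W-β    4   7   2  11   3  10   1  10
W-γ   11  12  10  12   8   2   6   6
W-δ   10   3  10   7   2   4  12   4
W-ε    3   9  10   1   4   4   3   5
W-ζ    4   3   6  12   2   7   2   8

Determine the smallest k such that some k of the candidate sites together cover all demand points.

4

Coverage sets (demand points within 3 of each site):
  W-α: {R-γ, R-η, R-θ}
  W-β: {R-γ, R-ε, R-η}
  W-γ: {R-ζ}
  W-δ: {R-β, R-ε}
  W-ε: {R-α, R-δ, R-η}
  W-ζ: {R-β, R-ε, R-η}
No 3 sites suffice: every size-3 union leaves at least one demand point uncovered.
But {W-α, W-γ, W-δ, W-ε} covers everything, so the minimum is 4.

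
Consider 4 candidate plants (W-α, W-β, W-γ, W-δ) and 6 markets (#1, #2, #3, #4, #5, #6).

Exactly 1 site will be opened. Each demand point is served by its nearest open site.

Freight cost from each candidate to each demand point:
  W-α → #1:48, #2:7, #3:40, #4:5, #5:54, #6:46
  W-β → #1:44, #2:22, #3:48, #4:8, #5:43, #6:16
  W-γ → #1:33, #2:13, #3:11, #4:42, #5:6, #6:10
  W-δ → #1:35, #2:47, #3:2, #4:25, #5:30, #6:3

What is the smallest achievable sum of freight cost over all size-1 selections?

115

Open {W-γ}.
  #1→W-γ 33, #2→W-γ 13, #3→W-γ 11, #4→W-γ 42, #5→W-γ 6, #6→W-γ 10  ⇒ total 115.
Compare {W-δ}: total 142.
Compare {W-β}: total 181.
No size-1 selection does better; minimum is 115.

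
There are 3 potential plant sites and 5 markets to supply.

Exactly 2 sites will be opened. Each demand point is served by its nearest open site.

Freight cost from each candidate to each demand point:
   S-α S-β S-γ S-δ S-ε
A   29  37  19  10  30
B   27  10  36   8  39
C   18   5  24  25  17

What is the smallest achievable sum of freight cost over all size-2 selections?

Open {A, C}.
  S-α→C 18, S-β→C 5, S-γ→A 19, S-δ→A 10, S-ε→C 17  ⇒ total 69.
Compare {B, C}: total 72.
Compare {A, B}: total 94.

69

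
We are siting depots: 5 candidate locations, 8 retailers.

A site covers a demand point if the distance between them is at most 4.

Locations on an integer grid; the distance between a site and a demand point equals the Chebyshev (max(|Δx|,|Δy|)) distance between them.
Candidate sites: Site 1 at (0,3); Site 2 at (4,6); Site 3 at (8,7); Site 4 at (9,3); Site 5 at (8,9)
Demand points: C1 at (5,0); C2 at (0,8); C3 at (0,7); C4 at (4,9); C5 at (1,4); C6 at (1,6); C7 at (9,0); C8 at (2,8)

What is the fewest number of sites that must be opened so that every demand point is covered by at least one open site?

2

Coverage sets (demand points within 4 of each site):
  Site 1: {C3, C5, C6}
  Site 2: {C2, C3, C4, C5, C6, C8}
  Site 3: {C4}
  Site 4: {C1, C7}
  Site 5: {C4}
No single site covers all 8 demand points.
But {Site 2, Site 4} covers everything, so the minimum is 2.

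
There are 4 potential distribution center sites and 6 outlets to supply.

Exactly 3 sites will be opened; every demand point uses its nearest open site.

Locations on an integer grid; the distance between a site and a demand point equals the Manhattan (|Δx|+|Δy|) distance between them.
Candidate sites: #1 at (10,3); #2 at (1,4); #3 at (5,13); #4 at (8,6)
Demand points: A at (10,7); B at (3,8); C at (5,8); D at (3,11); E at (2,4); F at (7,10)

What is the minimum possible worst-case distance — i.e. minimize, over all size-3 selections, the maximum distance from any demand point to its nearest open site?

Open {#1, #2, #3}.
  Farthest demand point is B at distance 6 (to #2); all others are ≤ 6.
With {#2, #3, #4} the worst case is 6.
With {#1, #3, #4} the worst case is 8.
No size-3 selection achieves below 6.

6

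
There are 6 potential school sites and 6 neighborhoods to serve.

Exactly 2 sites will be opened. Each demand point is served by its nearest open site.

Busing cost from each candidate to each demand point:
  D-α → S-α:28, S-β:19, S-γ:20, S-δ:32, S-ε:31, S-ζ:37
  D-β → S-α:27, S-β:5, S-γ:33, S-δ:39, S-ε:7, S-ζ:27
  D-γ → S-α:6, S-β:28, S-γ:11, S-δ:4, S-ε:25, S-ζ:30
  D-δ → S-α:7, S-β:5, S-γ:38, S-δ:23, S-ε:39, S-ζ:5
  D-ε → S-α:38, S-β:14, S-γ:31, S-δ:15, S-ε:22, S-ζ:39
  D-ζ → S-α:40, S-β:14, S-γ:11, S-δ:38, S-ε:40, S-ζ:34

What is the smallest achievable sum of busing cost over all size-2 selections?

Open {D-γ, D-δ}.
  S-α→D-γ 6, S-β→D-δ 5, S-γ→D-γ 11, S-δ→D-γ 4, S-ε→D-γ 25, S-ζ→D-δ 5  ⇒ total 56.
Compare {D-β, D-γ}: total 60.
Compare {D-β, D-δ}: total 80.
No size-2 selection does better; minimum is 56.

56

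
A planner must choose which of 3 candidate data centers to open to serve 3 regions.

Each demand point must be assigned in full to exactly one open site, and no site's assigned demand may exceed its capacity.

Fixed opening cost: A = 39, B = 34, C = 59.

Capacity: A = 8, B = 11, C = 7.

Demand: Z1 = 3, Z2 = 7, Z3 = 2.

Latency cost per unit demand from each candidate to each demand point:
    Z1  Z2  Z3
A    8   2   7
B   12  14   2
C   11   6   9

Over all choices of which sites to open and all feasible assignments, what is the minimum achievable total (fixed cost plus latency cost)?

Open {A, B}; cheapest assignment that respects the capacities:
  A (cap 8, load 7): Z2 — cost 7×2 = 14
  B (cap 11, load 5): Z1, Z3 — cost 3×12 + 2×2 = 40
  Shipping 54, fixed 73 → total 127.
  Any other capacity-feasible assignment to {A, B} ships for at least 54.
Compare {A, C}: its best feasible assignment gives total 163.
Compare {B, C}: its best feasible assignment gives total 175.
Every other set of open sites that can feasibly serve all demand totals ≥ 163 even under its best assignment. Minimum: 127.

127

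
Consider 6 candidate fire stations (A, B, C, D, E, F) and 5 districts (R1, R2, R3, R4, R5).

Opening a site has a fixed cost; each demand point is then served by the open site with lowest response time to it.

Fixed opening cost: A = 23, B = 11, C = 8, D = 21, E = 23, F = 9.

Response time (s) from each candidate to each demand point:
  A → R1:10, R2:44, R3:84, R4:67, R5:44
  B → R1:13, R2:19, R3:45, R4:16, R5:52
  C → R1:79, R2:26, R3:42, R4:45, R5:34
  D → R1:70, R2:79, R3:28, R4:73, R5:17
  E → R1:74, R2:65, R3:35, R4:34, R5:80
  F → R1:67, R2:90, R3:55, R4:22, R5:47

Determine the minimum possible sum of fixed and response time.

Open {B, D}: assign each demand point to its cheapest open site.
  R1→B 13, R2→B 19, R3→D 28, R4→B 16, R5→D 17
  response time 93, fixed 32 → total 125.
Compare {B, C, D}: response time 93 + fixed 40 = 133.
Compare {B, D, F}: response time 93 + fixed 41 = 134.
Compare {B, C, D, F}: response time 93 + fixed 49 = 142.
All other subsets cost ≥ 133. Minimum total cost: 125.

125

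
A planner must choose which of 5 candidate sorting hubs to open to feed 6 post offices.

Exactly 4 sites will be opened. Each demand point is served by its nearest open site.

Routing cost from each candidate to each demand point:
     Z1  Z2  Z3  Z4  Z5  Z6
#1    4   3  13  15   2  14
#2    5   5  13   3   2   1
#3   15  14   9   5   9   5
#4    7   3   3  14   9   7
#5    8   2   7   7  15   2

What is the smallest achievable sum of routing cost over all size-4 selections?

Open {#1, #2, #4, #5}.
  Z1→#1 4, Z2→#5 2, Z3→#4 3, Z4→#2 3, Z5→#1 2, Z6→#2 1  ⇒ total 15.
Compare {#1, #2, #3, #4}: total 16.
Compare {#2, #3, #4, #5}: total 16.
No size-4 selection does better; minimum is 15.

15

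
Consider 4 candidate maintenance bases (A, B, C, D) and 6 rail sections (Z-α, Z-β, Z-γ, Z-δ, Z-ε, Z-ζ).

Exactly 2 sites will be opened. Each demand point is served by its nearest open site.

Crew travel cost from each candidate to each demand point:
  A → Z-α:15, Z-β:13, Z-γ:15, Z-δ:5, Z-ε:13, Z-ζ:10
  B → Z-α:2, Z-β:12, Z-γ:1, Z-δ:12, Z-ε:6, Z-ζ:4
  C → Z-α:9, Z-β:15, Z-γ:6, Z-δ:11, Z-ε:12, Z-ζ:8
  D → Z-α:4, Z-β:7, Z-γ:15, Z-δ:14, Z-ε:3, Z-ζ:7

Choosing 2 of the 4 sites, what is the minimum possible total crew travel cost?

Open {B, D}.
  Z-α→B 2, Z-β→D 7, Z-γ→B 1, Z-δ→B 12, Z-ε→D 3, Z-ζ→B 4  ⇒ total 29.
Compare {A, B}: total 30.
Compare {B, C}: total 36.
No size-2 selection does better; minimum is 29.

29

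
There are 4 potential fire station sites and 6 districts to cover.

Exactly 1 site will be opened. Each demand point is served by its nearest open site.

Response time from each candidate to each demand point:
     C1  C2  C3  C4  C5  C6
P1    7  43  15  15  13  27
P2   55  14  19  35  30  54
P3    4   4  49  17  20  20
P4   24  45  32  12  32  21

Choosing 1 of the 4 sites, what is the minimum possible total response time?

114

Open {P3}.
  C1→P3 4, C2→P3 4, C3→P3 49, C4→P3 17, C5→P3 20, C6→P3 20  ⇒ total 114.
Compare {P1}: total 120.
Compare {P4}: total 166.
No size-1 selection does better; minimum is 114.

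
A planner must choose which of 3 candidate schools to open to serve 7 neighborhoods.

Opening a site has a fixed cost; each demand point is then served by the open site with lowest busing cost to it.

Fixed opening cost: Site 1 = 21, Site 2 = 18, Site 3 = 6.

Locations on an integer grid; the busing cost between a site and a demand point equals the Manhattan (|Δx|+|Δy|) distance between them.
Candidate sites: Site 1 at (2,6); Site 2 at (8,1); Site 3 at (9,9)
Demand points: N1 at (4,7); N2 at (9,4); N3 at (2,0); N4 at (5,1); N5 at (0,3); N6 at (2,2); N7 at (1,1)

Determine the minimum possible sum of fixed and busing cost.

Open {Site 1}: assign each demand point to its cheapest open site.
  N1→Site 1 3, N2→Site 1 9, N3→Site 1 6, N4→Site 1 8, N5→Site 1 5, N6→Site 1 4, N7→Site 1 6
  busing cost 41, fixed 21 → total 62.
Compare {Site 1, Site 3}: busing cost 37 + fixed 27 = 64.
Compare {Site 2}: busing cost 48 + fixed 18 = 66.
Compare {Site 2, Site 3}: busing cost 45 + fixed 24 = 69.
All other subsets cost ≥ 64. Minimum total cost: 62.

62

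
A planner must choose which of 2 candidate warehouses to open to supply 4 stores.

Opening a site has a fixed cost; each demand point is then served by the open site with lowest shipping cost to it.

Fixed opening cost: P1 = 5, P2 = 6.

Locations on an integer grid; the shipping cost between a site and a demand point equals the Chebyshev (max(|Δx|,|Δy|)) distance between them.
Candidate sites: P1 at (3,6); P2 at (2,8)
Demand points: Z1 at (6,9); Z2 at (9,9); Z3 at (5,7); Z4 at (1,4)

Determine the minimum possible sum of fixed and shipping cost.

Open {P1}: assign each demand point to its cheapest open site.
  Z1→P1 3, Z2→P1 6, Z3→P1 2, Z4→P1 2
  shipping cost 13, fixed 5 → total 18.
Compare {P2}: shipping cost 18 + fixed 6 = 24.
Compare {P1, P2}: shipping cost 13 + fixed 11 = 24.

18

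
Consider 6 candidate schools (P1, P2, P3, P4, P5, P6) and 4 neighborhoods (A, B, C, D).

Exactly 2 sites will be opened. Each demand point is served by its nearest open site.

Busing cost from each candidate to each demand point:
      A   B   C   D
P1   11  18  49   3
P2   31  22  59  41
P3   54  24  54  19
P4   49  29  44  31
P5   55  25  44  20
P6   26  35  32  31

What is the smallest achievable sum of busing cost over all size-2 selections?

Open {P1, P6}.
  A→P1 11, B→P1 18, C→P6 32, D→P1 3  ⇒ total 64.
Compare {P1, P4}: total 76.
Compare {P1, P5}: total 76.
No size-2 selection does better; minimum is 64.

64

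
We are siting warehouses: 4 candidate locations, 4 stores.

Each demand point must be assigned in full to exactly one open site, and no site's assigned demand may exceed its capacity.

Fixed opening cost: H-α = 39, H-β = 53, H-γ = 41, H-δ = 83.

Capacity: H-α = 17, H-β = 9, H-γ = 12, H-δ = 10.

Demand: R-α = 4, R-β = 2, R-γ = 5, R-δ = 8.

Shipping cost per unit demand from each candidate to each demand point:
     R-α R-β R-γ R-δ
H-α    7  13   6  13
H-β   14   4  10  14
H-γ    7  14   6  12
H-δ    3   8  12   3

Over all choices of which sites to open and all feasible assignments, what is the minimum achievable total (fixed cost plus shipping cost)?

Open {H-α, H-δ}; cheapest assignment that respects the capacities:
  H-α (cap 17, load 9): R-α, R-γ — cost 4×7 + 5×6 = 58
  H-δ (cap 10, load 10): R-β, R-δ — cost 2×8 + 8×3 = 40
  Shipping 98, fixed 122 → total 220.
  Any other capacity-feasible assignment to {H-α, H-δ} ships for at least 98.
Compare {H-γ, H-δ}: its best feasible assignment gives total 222.
Compare {H-α, H-γ}: its best feasible assignment gives total 260.
Every other set of open sites that can feasibly serve all demand totals ≥ 222 even under its best assignment. Minimum: 220.

220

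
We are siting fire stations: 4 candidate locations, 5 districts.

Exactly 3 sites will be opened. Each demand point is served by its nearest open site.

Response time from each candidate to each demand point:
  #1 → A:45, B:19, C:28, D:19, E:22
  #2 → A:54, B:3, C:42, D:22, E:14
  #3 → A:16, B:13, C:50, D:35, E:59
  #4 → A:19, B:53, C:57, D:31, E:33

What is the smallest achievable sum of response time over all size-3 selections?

Open {#1, #2, #3}.
  A→#3 16, B→#2 3, C→#1 28, D→#1 19, E→#2 14  ⇒ total 80.
Compare {#1, #2, #4}: total 83.
Compare {#2, #3, #4}: total 97.
No size-3 selection does better; minimum is 80.

80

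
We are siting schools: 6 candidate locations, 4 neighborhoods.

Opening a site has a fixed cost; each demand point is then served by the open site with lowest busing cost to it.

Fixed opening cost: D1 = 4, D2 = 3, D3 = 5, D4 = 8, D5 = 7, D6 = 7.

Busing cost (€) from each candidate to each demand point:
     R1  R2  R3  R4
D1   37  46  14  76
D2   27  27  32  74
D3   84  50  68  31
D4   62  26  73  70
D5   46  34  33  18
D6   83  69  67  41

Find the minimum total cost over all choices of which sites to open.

Open {D1, D2, D5}: assign each demand point to its cheapest open site.
  R1→D2 27, R2→D2 27, R3→D1 14, R4→D5 18
  busing cost 86, fixed 14 → total 100.
Compare {D1, D2, D3, D5}: busing cost 86 + fixed 19 = 105.
Compare {D1, D2, D4, D5}: busing cost 85 + fixed 22 = 107.
Compare {D1, D2, D5, D6}: busing cost 86 + fixed 21 = 107.
All other subsets cost ≥ 105. Minimum total cost: 100.

100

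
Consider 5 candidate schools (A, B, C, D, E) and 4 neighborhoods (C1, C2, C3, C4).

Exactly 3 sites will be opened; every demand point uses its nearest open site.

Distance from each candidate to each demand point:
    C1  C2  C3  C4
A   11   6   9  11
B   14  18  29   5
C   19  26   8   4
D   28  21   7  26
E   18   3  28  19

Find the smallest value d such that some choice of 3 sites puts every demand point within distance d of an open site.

11

Open {A, B, C}.
  Farthest demand point is C1 at distance 11 (to A); all others are ≤ 11.
With {A, B, D} the worst case is 11.
With {A, B, E} the worst case is 11.
No size-3 selection achieves below 11.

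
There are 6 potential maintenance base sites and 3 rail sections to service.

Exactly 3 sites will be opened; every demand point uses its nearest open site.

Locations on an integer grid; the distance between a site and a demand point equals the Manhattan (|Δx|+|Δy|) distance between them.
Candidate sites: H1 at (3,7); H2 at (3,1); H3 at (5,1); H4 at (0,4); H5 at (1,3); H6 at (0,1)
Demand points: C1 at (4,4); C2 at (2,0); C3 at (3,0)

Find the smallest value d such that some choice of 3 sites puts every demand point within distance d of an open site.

Open {H1, H2, H3}.
  Farthest demand point is C1 at distance 4 (to H1); all others are ≤ 4.
With {H1, H2, H4} the worst case is 4.
With {H1, H2, H5} the worst case is 4.
No size-3 selection achieves below 4.

4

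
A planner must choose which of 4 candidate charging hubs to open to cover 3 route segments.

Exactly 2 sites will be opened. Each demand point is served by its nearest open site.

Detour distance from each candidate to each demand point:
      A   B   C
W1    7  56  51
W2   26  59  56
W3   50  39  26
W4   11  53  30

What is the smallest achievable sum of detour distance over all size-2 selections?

Open {W1, W3}.
  A→W1 7, B→W3 39, C→W3 26  ⇒ total 72.
Compare {W3, W4}: total 76.
Compare {W1, W4}: total 90.
No size-2 selection does better; minimum is 72.

72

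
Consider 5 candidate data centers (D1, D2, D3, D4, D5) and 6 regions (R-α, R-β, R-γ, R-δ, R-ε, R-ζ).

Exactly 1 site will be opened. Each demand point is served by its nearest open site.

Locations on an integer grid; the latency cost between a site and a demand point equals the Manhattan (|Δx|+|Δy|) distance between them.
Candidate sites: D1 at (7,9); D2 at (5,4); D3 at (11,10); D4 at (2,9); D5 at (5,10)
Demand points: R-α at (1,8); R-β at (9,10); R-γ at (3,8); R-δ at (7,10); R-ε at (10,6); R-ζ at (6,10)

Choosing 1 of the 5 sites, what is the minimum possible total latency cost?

Open {D1}.
  R-α→D1 7, R-β→D1 3, R-γ→D1 5, R-δ→D1 1, R-ε→D1 6, R-ζ→D1 2  ⇒ total 24.
Compare {D5}: total 26.
Compare {D4}: total 34.
No size-1 selection does better; minimum is 24.

24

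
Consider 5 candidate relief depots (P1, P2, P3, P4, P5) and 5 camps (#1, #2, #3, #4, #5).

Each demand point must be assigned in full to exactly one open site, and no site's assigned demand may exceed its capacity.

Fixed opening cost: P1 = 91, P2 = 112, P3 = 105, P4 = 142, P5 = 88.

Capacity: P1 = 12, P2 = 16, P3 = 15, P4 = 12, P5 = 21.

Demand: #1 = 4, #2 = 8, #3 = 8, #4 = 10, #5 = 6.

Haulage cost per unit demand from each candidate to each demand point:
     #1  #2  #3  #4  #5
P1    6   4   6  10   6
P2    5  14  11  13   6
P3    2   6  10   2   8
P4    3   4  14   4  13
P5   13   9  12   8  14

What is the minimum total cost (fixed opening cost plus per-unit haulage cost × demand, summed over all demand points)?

Open {P1, P2, P3}; cheapest assignment that respects the capacities:
  P1 (cap 12, load 8): #2 — cost 8×4 = 32
  P2 (cap 16, load 14): #3, #5 — cost 8×11 + 6×6 = 124
  P3 (cap 15, load 14): #1, #4 — cost 4×2 + 10×2 = 28
  Shipping 184, fixed 308 → total 492.
  Any other capacity-feasible assignment to {P1, P2, P3} ships for at least 184.
Compare {P1, P3, P5}: its best feasible assignment gives total 516.
Compare {P2, P3, P5}: its best feasible assignment gives total 529.
Every other set of open sites that can feasibly serve all demand totals ≥ 516 even under its best assignment. Minimum: 492.

492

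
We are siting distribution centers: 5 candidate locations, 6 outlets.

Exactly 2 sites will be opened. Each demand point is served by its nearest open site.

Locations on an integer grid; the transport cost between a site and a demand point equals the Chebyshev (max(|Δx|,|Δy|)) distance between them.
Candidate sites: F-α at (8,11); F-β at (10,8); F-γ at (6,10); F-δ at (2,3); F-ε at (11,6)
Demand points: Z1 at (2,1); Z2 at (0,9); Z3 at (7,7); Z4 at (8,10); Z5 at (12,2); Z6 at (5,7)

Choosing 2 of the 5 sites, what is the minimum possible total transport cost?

Open {F-β, F-δ}.
  Z1→F-δ 2, Z2→F-δ 6, Z3→F-β 3, Z4→F-β 2, Z5→F-β 6, Z6→F-δ 4  ⇒ total 23.
Compare {F-γ, F-δ}: total 24.
Compare {F-δ, F-ε}: total 24.
No size-2 selection does better; minimum is 23.

23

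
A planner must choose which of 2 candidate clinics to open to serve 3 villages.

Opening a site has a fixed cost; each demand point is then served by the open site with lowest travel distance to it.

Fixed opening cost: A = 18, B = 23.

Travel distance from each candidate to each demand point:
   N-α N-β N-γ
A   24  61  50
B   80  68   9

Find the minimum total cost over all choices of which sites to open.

Open {A, B}: assign each demand point to its cheapest open site.
  N-α→A 24, N-β→A 61, N-γ→B 9
  travel distance 94, fixed 41 → total 135.
Compare {A}: travel distance 135 + fixed 18 = 153.
Compare {B}: travel distance 157 + fixed 23 = 180.

135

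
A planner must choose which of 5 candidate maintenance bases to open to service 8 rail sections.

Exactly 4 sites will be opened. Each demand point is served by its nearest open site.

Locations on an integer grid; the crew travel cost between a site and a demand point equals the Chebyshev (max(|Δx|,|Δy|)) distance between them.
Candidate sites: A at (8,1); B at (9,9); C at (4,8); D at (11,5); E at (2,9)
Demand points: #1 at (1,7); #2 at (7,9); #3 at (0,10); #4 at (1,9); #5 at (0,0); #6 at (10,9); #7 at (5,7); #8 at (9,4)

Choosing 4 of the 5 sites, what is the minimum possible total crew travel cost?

Open {B, C, D, E}.
  #1→E 2, #2→B 2, #3→E 2, #4→E 1, #5→C 8, #6→B 1, #7→C 1, #8→D 2  ⇒ total 19.
Compare {A, B, C, E}: total 20.
Compare {A, B, D, E}: total 21.
No size-4 selection does better; minimum is 19.

19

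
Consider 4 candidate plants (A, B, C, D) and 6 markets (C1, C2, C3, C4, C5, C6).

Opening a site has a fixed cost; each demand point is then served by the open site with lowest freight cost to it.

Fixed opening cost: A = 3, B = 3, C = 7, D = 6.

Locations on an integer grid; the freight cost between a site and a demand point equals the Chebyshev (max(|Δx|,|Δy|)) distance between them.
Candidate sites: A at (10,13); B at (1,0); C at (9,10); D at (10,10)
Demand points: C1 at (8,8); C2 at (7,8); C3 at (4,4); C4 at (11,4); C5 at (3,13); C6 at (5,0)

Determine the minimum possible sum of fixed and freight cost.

34

Open {B, C}: assign each demand point to its cheapest open site.
  C1→C 2, C2→C 2, C3→B 4, C4→C 6, C5→C 6, C6→B 4
  freight cost 24, fixed 10 → total 34.
Compare {B, D}: freight cost 26 + fixed 9 = 35.
Compare {A, B, C}: freight cost 24 + fixed 13 = 37.
Compare {A, B, D}: freight cost 26 + fixed 12 = 38.
All other subsets cost ≥ 35. Minimum total cost: 34.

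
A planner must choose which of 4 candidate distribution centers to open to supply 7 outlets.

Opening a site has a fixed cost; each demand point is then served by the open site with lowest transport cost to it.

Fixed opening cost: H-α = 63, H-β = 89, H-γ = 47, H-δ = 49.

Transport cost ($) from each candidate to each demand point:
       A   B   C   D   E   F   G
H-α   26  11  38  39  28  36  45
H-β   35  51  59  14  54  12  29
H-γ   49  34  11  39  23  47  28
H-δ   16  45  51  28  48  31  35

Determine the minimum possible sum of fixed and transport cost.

Open {H-γ, H-δ}: assign each demand point to its cheapest open site.
  A→H-δ 16, B→H-γ 34, C→H-γ 11, D→H-δ 28, E→H-γ 23, F→H-δ 31, G→H-γ 28
  transport cost 171, fixed 96 → total 267.
Compare {H-γ}: transport cost 231 + fixed 47 = 278.
Compare {H-α, H-γ}: transport cost 174 + fixed 110 = 284.
Compare {H-α}: transport cost 223 + fixed 63 = 286.
All other subsets cost ≥ 278. Minimum total cost: 267.

267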